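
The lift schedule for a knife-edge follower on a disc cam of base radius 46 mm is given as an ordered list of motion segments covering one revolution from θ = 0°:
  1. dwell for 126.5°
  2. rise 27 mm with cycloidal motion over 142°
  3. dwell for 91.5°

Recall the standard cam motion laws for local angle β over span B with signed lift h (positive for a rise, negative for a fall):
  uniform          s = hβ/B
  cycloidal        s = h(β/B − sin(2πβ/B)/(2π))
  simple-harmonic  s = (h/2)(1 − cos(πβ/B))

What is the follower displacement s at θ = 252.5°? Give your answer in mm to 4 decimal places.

seg 1 [0°–126.5°] dwell: s stays 0.0000
seg 2 [126.5°–268.5°] cycloidal, h=27: θ=252.5° here. β=126, B=142. 27·(0.8873 − sin(2π·0.8873)/(2π)) = 26.7522 → s = 26.7522

26.7522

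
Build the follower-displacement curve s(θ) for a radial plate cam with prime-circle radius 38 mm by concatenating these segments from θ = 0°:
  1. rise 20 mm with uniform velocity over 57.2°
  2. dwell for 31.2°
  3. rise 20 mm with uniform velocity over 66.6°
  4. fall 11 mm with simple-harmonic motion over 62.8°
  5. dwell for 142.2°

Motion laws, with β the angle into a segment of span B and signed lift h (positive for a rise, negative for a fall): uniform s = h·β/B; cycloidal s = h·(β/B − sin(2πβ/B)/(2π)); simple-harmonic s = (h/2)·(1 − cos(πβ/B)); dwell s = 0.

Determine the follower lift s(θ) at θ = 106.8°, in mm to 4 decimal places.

seg 1 [0°–57.2°] uniform, h=20: full span → s += 20 → s = 20.0000
seg 2 [57.2°–88.4°] dwell: s stays 20.0000
seg 3 [88.4°–155°] uniform, h=20: θ=106.8° here. β=18.4, B=66.6. 20·18.4/66.6 = 5.5255 → s = 25.5255

25.5255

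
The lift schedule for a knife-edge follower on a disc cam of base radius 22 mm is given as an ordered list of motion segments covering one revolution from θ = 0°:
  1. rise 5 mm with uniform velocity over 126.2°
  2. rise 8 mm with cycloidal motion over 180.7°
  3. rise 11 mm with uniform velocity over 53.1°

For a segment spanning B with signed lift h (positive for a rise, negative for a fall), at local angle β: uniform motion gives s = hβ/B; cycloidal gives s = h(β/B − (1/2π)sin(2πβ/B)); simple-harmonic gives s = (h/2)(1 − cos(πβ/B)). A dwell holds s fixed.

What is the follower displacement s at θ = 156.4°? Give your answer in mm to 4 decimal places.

seg 1 [0°–126.2°] uniform, h=5: full span → s += 5 → s = 5.0000
seg 2 [126.2°–306.9°] cycloidal, h=8: θ=156.4° here. β=30.2, B=180.7. 8·(0.1671 − sin(2π·0.1671)/(2π)) = 0.2325 → s = 5.2325

5.2325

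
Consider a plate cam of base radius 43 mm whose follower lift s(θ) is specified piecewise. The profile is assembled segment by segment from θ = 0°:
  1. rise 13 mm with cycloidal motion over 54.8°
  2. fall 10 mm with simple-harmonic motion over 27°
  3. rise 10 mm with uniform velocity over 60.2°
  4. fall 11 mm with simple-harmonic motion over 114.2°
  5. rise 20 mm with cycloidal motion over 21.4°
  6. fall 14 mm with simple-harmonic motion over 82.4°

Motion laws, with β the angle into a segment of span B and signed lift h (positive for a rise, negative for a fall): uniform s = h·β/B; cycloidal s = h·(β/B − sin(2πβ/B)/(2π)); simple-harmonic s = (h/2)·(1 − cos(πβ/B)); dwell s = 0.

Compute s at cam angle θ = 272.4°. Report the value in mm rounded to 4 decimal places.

seg 1 [0°–54.8°] cycloidal, h=13: full span → s += 13 → s = 13.0000
seg 2 [54.8°–81.8°] simple-harmonic, h=-10: full span → s += -10 → s = 3.0000
seg 3 [81.8°–142°] uniform, h=10: full span → s += 10 → s = 13.0000
seg 4 [142°–256.2°] simple-harmonic, h=-11: full span → s += -11 → s = 2.0000
seg 5 [256.2°–277.6°] cycloidal, h=20: θ=272.4° here. β=16.2, B=21.4. 20·(0.7570 − sin(2π·0.7570)/(2π)) = 18.3202 → s = 20.3202

20.3202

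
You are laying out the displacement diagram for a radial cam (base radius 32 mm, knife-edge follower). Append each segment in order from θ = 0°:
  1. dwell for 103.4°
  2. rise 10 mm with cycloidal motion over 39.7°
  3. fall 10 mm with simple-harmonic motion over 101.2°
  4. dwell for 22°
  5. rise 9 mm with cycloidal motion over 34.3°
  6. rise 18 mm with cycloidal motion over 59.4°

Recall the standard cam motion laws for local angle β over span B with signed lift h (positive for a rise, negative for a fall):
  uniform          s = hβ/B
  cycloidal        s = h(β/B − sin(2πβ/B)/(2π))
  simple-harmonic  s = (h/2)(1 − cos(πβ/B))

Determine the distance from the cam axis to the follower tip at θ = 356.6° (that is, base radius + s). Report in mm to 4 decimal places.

seg 1 [0°–103.4°] dwell: s stays 0.0000
seg 2 [103.4°–143.1°] cycloidal, h=10: full span → s += 10 → s = 10.0000
seg 3 [143.1°–244.3°] simple-harmonic, h=-10: full span → s += -10 → s = 0.0000
seg 4 [244.3°–266.3°] dwell: s stays 0.0000
seg 5 [266.3°–300.6°] cycloidal, h=9: full span → s += 9 → s = 9.0000
seg 6 [300.6°–360°] cycloidal, h=18: θ=356.6° here. β=56, B=59.4. 18·(0.9428 − sin(2π·0.9428)/(2π)) = 17.9779 → s = 26.9779
radial distance = base radius + s = 32 + 26.9779 = 58.9779

58.9779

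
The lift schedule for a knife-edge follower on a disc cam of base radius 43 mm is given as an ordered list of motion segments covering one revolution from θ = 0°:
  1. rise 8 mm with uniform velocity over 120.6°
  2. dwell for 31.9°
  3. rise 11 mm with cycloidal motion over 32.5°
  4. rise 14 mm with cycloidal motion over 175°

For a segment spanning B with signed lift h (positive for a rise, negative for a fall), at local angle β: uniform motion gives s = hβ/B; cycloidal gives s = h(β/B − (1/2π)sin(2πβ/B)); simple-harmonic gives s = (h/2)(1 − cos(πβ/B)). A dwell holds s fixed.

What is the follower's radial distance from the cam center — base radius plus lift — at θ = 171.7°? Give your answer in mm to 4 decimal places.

seg 1 [0°–120.6°] uniform, h=8: full span → s += 8 → s = 8.0000
seg 2 [120.6°–152.5°] dwell: s stays 8.0000
seg 3 [152.5°–185°] cycloidal, h=11: θ=171.7° here. β=19.2, B=32.5. 11·(0.5908 − sin(2π·0.5908)/(2π)) = 7.4437 → s = 15.4437
radial distance = base radius + s = 43 + 15.4437 = 58.4437

58.4437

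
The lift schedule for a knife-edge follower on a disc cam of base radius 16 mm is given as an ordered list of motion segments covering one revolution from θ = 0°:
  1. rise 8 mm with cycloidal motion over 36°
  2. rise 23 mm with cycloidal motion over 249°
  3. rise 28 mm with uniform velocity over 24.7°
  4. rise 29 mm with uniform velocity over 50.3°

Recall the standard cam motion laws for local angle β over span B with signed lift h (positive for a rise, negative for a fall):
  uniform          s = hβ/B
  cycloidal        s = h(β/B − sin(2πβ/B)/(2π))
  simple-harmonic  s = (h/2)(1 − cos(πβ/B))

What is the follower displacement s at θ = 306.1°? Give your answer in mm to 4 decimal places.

seg 1 [0°–36°] cycloidal, h=8: full span → s += 8 → s = 8.0000
seg 2 [36°–285°] cycloidal, h=23: full span → s += 23 → s = 31.0000
seg 3 [285°–309.7°] uniform, h=28: θ=306.1° here. β=21.1, B=24.7. 28·21.1/24.7 = 23.9190 → s = 54.9190

54.9190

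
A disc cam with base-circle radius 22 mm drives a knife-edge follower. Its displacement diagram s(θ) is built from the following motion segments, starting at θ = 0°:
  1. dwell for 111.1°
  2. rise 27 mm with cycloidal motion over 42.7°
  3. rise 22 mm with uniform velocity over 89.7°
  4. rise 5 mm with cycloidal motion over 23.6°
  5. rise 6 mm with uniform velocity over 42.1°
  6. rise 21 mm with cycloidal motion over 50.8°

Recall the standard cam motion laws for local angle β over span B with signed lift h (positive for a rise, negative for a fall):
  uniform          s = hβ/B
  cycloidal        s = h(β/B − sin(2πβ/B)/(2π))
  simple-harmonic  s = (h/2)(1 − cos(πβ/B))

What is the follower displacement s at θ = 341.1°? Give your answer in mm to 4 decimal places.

seg 1 [0°–111.1°] dwell: s stays 0.0000
seg 2 [111.1°–153.8°] cycloidal, h=27: full span → s += 27 → s = 27.0000
seg 3 [153.8°–243.5°] uniform, h=22: full span → s += 22 → s = 49.0000
seg 4 [243.5°–267.1°] cycloidal, h=5: full span → s += 5 → s = 54.0000
seg 5 [267.1°–309.2°] uniform, h=6: full span → s += 6 → s = 60.0000
seg 6 [309.2°–360°] cycloidal, h=21: θ=341.1° here. β=31.9, B=50.8. 21·(0.6280 − sin(2π·0.6280)/(2π)) = 15.5938 → s = 75.5938

75.5938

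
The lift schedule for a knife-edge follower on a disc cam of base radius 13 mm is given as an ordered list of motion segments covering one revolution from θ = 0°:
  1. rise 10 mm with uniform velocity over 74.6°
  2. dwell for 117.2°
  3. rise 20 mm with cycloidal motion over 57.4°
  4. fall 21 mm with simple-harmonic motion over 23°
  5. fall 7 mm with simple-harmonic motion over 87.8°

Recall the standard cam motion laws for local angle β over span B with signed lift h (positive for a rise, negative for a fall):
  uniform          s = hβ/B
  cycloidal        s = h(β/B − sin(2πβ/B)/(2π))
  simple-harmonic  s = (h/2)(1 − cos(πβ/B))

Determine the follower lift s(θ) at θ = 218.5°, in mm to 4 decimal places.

seg 1 [0°–74.6°] uniform, h=10: full span → s += 10 → s = 10.0000
seg 2 [74.6°–191.8°] dwell: s stays 10.0000
seg 3 [191.8°–249.2°] cycloidal, h=20: θ=218.5° here. β=26.7, B=57.4. 20·(0.4652 − sin(2π·0.4652)/(2π)) = 8.6118 → s = 18.6118

18.6118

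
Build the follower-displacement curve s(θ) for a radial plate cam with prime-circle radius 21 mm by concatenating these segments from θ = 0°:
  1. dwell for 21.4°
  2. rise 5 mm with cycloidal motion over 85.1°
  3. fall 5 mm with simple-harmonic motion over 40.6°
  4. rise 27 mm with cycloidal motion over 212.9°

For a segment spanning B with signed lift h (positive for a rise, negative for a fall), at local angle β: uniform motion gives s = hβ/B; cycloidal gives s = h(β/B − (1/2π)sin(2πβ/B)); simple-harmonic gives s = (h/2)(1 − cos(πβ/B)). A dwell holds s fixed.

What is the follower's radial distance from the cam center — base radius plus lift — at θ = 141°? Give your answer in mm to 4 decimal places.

seg 1 [0°–21.4°] dwell: s stays 0.0000
seg 2 [21.4°–106.5°] cycloidal, h=5: full span → s += 5 → s = 5.0000
seg 3 [106.5°–147.1°] simple-harmonic, h=-5: θ=141° here. β=34.5, B=40.6. -5/2·(1 − cos(π·0.8498)) = -4.7266 → s = 0.2734
radial distance = base radius + s = 21 + 0.2734 = 21.2734

21.2734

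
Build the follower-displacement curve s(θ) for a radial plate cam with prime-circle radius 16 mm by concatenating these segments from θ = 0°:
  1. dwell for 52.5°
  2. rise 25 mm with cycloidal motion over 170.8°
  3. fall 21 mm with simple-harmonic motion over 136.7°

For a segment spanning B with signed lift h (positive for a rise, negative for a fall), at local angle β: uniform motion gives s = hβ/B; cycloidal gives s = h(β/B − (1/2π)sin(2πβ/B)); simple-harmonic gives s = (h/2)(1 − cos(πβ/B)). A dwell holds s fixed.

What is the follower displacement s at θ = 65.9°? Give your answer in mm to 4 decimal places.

seg 1 [0°–52.5°] dwell: s stays 0.0000
seg 2 [52.5°–223.3°] cycloidal, h=25: θ=65.9° here. β=13.4, B=170.8. 25·(0.0785 − sin(2π·0.0785)/(2π)) = 0.0785 → s = 0.0785

0.0785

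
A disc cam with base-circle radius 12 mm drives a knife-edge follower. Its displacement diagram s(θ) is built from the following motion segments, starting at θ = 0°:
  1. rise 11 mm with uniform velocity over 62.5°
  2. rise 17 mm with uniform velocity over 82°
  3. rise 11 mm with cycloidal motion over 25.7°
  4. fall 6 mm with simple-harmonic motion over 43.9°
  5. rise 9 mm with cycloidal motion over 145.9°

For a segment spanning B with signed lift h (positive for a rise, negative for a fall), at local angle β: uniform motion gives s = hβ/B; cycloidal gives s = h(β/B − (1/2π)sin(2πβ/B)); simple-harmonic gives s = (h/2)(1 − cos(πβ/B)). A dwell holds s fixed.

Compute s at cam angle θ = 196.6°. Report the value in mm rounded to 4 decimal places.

seg 1 [0°–62.5°] uniform, h=11: full span → s += 11 → s = 11.0000
seg 2 [62.5°–144.5°] uniform, h=17: full span → s += 17 → s = 28.0000
seg 3 [144.5°–170.2°] cycloidal, h=11: full span → s += 11 → s = 39.0000
seg 4 [170.2°–214.1°] simple-harmonic, h=-6: θ=196.6° here. β=26.4, B=43.9. -6/2·(1 − cos(π·0.6014)) = -3.9393 → s = 35.0607

35.0607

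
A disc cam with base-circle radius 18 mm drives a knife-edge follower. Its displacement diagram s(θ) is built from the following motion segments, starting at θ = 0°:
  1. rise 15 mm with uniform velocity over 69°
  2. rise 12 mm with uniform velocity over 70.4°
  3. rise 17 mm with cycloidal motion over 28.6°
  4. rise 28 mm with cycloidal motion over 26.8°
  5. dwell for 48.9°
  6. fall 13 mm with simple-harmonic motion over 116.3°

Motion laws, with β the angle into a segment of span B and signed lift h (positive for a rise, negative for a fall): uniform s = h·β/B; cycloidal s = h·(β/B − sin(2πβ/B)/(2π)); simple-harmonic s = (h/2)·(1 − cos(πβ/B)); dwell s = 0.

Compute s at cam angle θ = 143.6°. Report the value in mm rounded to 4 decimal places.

seg 1 [0°–69°] uniform, h=15: full span → s += 15 → s = 15.0000
seg 2 [69°–139.4°] uniform, h=12: full span → s += 12 → s = 27.0000
seg 3 [139.4°–168°] cycloidal, h=17: θ=143.6° here. β=4.2, B=28.6. 17·(0.1469 − sin(2π·0.1469)/(2π)) = 0.3395 → s = 27.3395

27.3395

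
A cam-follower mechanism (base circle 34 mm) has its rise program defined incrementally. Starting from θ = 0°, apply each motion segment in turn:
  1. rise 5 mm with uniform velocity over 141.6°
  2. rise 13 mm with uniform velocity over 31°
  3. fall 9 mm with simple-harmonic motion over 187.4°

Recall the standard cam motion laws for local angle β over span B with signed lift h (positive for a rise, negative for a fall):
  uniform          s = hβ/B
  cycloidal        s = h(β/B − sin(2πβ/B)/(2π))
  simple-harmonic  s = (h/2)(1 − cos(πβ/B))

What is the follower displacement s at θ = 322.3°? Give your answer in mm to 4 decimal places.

seg 1 [0°–141.6°] uniform, h=5: full span → s += 5 → s = 5.0000
seg 2 [141.6°–172.6°] uniform, h=13: full span → s += 13 → s = 18.0000
seg 3 [172.6°–360°] simple-harmonic, h=-9: θ=322.3° here. β=149.7, B=187.4. -9/2·(1 − cos(π·0.7988)) = -8.1308 → s = 9.8692

9.8692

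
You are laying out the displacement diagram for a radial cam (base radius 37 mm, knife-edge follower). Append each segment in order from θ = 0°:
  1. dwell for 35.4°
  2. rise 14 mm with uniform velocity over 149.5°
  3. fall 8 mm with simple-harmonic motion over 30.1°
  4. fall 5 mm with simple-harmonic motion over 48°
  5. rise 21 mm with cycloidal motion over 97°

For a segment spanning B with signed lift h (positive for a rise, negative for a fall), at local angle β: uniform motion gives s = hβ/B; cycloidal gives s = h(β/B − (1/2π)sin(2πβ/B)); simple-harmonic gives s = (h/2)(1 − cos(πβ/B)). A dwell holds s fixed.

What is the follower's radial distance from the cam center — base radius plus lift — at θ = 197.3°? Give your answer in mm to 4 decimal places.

seg 1 [0°–35.4°] dwell: s stays 0.0000
seg 2 [35.4°–184.9°] uniform, h=14: full span → s += 14 → s = 14.0000
seg 3 [184.9°–215°] simple-harmonic, h=-8: θ=197.3° here. β=12.4, B=30.1. -8/2·(1 − cos(π·0.4120)) = -2.9077 → s = 11.0923
radial distance = base radius + s = 37 + 11.0923 = 48.0923

48.0923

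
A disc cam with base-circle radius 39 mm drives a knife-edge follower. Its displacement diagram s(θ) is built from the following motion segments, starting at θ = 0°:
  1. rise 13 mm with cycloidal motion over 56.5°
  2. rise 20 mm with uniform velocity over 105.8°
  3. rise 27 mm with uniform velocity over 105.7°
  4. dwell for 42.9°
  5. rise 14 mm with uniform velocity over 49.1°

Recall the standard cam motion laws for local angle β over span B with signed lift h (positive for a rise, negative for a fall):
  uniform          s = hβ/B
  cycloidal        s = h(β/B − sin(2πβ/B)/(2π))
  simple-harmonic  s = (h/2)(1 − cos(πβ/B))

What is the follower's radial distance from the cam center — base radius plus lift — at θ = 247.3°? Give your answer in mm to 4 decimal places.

seg 1 [0°–56.5°] cycloidal, h=13: full span → s += 13 → s = 13.0000
seg 2 [56.5°–162.3°] uniform, h=20: full span → s += 20 → s = 33.0000
seg 3 [162.3°–268°] uniform, h=27: θ=247.3° here. β=85, B=105.7. 27·85/105.7 = 21.7124 → s = 54.7124
radial distance = base radius + s = 39 + 54.7124 = 93.7124

93.7124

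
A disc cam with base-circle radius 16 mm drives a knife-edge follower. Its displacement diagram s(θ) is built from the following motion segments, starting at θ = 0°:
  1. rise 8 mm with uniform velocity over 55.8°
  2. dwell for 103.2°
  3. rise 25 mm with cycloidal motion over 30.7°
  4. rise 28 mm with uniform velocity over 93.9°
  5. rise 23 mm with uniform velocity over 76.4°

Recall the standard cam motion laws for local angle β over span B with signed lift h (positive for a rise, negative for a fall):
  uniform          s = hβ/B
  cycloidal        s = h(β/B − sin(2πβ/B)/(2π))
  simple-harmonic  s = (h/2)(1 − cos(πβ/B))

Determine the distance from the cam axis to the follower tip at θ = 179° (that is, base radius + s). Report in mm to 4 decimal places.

seg 1 [0°–55.8°] uniform, h=8: full span → s += 8 → s = 8.0000
seg 2 [55.8°–159°] dwell: s stays 8.0000
seg 3 [159°–189.7°] cycloidal, h=25: θ=179° here. β=20, B=30.7. 25·(0.6515 − sin(2π·0.6515)/(2π)) = 19.5270 → s = 27.5270
radial distance = base radius + s = 16 + 27.5270 = 43.5270

43.5270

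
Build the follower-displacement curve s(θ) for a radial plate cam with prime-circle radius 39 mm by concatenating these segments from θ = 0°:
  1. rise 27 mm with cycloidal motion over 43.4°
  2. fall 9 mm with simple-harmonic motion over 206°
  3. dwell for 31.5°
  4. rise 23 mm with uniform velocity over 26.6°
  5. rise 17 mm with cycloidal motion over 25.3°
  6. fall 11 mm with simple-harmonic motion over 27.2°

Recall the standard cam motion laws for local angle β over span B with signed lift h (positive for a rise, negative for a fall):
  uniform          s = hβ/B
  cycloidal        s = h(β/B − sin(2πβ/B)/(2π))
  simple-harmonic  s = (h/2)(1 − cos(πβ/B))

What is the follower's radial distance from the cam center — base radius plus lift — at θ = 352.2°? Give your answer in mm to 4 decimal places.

seg 1 [0°–43.4°] cycloidal, h=27: full span → s += 27 → s = 27.0000
seg 2 [43.4°–249.4°] simple-harmonic, h=-9: full span → s += -9 → s = 18.0000
seg 3 [249.4°–280.9°] dwell: s stays 18.0000
seg 4 [280.9°–307.5°] uniform, h=23: full span → s += 23 → s = 41.0000
seg 5 [307.5°–332.8°] cycloidal, h=17: full span → s += 17 → s = 58.0000
seg 6 [332.8°–360°] simple-harmonic, h=-11: θ=352.2° here. β=19.4, B=27.2. -11/2·(1 − cos(π·0.7132)) = -8.9150 → s = 49.0850
radial distance = base radius + s = 39 + 49.0850 = 88.0850

88.0850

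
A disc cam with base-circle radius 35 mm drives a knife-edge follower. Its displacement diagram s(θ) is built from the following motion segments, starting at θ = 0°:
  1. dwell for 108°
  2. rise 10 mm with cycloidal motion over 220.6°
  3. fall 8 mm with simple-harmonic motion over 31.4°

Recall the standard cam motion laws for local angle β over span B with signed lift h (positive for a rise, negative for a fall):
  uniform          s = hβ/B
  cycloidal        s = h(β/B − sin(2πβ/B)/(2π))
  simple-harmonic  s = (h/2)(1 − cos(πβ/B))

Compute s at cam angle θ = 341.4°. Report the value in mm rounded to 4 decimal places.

seg 1 [0°–108°] dwell: s stays 0.0000
seg 2 [108°–328.6°] cycloidal, h=10: full span → s += 10 → s = 10.0000
seg 3 [328.6°–360°] simple-harmonic, h=-8: θ=341.4° here. β=12.8, B=31.4. -8/2·(1 − cos(π·0.4076)) = -2.8556 → s = 7.1444

7.1444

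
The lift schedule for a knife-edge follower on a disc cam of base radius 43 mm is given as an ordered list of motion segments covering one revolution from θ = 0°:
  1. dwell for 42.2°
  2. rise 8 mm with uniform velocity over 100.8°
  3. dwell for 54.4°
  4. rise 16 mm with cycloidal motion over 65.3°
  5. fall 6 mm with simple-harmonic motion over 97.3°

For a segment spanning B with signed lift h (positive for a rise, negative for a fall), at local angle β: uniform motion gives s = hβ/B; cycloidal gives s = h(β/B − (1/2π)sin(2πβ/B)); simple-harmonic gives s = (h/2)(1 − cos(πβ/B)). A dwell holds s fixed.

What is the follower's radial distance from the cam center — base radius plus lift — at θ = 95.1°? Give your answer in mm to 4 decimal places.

seg 1 [0°–42.2°] dwell: s stays 0.0000
seg 2 [42.2°–143°] uniform, h=8: θ=95.1° here. β=52.9, B=100.8. 8·52.9/100.8 = 4.1984 → s = 4.1984
radial distance = base radius + s = 43 + 4.1984 = 47.1984

47.1984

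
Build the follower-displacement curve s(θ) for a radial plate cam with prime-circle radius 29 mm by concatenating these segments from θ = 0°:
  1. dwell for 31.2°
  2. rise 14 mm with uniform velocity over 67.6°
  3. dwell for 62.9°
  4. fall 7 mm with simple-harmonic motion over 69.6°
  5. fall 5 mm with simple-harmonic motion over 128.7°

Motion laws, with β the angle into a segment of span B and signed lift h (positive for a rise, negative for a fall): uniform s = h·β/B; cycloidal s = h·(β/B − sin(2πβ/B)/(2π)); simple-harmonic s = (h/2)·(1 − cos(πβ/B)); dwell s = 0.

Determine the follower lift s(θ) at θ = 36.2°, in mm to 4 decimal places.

seg 1 [0°–31.2°] dwell: s stays 0.0000
seg 2 [31.2°–98.8°] uniform, h=14: θ=36.2° here. β=5, B=67.6. 14·5/67.6 = 1.0355 → s = 1.0355

1.0355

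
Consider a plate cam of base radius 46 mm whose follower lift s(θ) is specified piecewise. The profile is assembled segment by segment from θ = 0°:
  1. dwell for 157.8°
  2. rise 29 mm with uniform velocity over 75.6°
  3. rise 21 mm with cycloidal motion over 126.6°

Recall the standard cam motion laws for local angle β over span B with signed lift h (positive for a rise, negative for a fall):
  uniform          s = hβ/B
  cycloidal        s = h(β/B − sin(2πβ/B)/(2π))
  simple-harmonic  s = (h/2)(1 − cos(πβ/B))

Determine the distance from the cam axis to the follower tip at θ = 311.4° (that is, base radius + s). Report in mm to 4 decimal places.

seg 1 [0°–157.8°] dwell: s stays 0.0000
seg 2 [157.8°–233.4°] uniform, h=29: full span → s += 29 → s = 29.0000
seg 3 [233.4°–360°] cycloidal, h=21: θ=311.4° here. β=78, B=126.6. 21·(0.6161 − sin(2π·0.6161)/(2π)) = 15.1662 → s = 44.1662
radial distance = base radius + s = 46 + 44.1662 = 90.1662

90.1662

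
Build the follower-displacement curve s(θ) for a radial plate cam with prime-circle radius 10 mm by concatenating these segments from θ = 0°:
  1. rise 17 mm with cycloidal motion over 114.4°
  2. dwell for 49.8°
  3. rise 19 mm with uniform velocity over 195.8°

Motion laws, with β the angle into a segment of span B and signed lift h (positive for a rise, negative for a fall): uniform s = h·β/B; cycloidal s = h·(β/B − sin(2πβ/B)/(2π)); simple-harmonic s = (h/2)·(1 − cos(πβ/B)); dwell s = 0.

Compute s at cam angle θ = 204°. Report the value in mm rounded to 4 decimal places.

seg 1 [0°–114.4°] cycloidal, h=17: full span → s += 17 → s = 17.0000
seg 2 [114.4°–164.2°] dwell: s stays 17.0000
seg 3 [164.2°–360°] uniform, h=19: θ=204° here. β=39.8, B=195.8. 19·39.8/195.8 = 3.8621 → s = 20.8621

20.8621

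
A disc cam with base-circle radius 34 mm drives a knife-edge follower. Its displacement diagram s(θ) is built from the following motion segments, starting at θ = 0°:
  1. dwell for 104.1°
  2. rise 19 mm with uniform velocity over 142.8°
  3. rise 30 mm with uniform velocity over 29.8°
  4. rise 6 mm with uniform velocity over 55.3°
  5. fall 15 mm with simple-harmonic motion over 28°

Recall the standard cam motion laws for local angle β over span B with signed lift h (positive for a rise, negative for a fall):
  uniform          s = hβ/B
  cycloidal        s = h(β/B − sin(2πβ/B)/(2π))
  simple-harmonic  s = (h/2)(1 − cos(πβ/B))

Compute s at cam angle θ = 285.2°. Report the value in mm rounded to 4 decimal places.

seg 1 [0°–104.1°] dwell: s stays 0.0000
seg 2 [104.1°–246.9°] uniform, h=19: full span → s += 19 → s = 19.0000
seg 3 [246.9°–276.7°] uniform, h=30: full span → s += 30 → s = 49.0000
seg 4 [276.7°–332°] uniform, h=6: θ=285.2° here. β=8.5, B=55.3. 6·8.5/55.3 = 0.9222 → s = 49.9222

49.9222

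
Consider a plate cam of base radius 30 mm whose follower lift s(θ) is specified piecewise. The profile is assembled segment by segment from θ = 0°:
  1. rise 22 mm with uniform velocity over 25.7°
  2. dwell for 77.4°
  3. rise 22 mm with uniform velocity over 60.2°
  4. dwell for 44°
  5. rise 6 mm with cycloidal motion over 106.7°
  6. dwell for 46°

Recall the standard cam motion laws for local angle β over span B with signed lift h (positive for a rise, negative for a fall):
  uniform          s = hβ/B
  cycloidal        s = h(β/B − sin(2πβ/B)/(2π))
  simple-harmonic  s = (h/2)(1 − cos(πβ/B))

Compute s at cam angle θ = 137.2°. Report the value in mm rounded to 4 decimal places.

seg 1 [0°–25.7°] uniform, h=22: full span → s += 22 → s = 22.0000
seg 2 [25.7°–103.1°] dwell: s stays 22.0000
seg 3 [103.1°–163.3°] uniform, h=22: θ=137.2° here. β=34.1, B=60.2. 22·34.1/60.2 = 12.4618 → s = 34.4618

34.4618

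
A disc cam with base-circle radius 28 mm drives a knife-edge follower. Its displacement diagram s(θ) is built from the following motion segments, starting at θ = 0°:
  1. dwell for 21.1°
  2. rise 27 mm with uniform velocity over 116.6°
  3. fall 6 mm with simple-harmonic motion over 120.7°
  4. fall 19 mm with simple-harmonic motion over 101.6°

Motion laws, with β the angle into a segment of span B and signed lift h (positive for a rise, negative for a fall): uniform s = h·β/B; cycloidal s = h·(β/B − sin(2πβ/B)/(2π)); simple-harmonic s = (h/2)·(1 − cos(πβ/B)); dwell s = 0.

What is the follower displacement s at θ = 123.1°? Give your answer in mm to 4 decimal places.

seg 1 [0°–21.1°] dwell: s stays 0.0000
seg 2 [21.1°–137.7°] uniform, h=27: θ=123.1° here. β=102, B=116.6. 27·102/116.6 = 23.6192 → s = 23.6192

23.6192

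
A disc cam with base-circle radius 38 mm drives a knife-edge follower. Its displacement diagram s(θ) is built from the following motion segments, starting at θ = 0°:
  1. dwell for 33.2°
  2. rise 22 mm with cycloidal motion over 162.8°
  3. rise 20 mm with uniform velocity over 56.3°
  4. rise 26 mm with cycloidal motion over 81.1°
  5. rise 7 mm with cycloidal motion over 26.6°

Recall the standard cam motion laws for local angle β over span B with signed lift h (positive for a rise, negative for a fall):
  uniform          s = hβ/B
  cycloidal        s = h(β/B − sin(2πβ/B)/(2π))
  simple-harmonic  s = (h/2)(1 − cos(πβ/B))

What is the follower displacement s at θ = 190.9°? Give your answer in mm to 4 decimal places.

seg 1 [0°–33.2°] dwell: s stays 0.0000
seg 2 [33.2°–196°] cycloidal, h=22: θ=190.9° here. β=157.7, B=162.8. 22·(0.9687 − sin(2π·0.9687)/(2π)) = 21.9956 → s = 21.9956

21.9956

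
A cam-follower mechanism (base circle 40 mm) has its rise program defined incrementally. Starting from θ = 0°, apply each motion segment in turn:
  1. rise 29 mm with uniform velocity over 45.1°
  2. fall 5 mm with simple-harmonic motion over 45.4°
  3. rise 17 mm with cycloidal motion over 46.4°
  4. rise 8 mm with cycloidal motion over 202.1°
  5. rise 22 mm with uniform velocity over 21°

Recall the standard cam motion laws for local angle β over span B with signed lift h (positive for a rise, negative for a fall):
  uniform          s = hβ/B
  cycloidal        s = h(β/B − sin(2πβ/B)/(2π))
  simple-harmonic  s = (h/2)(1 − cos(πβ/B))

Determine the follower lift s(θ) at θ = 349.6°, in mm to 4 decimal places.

seg 1 [0°–45.1°] uniform, h=29: full span → s += 29 → s = 29.0000
seg 2 [45.1°–90.5°] simple-harmonic, h=-5: full span → s += -5 → s = 24.0000
seg 3 [90.5°–136.9°] cycloidal, h=17: full span → s += 17 → s = 41.0000
seg 4 [136.9°–339°] cycloidal, h=8: full span → s += 8 → s = 49.0000
seg 5 [339°–360°] uniform, h=22: θ=349.6° here. β=10.6, B=21. 22·10.6/21 = 11.1048 → s = 60.1048

60.1048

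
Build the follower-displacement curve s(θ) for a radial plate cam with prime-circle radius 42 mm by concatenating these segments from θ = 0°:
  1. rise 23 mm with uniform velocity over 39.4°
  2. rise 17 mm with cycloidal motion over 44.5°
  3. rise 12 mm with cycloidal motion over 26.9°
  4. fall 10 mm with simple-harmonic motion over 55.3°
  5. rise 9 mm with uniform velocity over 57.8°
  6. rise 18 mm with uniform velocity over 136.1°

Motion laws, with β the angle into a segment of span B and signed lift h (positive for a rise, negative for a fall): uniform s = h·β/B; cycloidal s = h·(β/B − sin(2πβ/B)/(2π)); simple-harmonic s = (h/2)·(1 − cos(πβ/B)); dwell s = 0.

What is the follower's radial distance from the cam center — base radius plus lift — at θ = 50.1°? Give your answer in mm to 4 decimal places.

seg 1 [0°–39.4°] uniform, h=23: full span → s += 23 → s = 23.0000
seg 2 [39.4°–83.9°] cycloidal, h=17: θ=50.1° here. β=10.7, B=44.5. 17·(0.2404 − sin(2π·0.2404)/(2π)) = 1.3869 → s = 24.3869
radial distance = base radius + s = 42 + 24.3869 = 66.3869

66.3869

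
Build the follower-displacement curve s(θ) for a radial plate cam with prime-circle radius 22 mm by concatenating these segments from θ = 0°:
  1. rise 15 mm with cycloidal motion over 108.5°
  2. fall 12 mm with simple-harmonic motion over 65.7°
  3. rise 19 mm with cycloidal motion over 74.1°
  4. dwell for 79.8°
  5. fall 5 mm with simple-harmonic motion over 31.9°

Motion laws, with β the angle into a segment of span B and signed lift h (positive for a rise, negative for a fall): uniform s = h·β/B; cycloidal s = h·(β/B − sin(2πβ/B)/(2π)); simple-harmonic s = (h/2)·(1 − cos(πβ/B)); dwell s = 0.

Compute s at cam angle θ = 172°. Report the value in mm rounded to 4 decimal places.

seg 1 [0°–108.5°] cycloidal, h=15: full span → s += 15 → s = 15.0000
seg 2 [108.5°–174.2°] simple-harmonic, h=-12: θ=172° here. β=63.5, B=65.7. -12/2·(1 − cos(π·0.9665)) = -11.9668 → s = 3.0332

3.0332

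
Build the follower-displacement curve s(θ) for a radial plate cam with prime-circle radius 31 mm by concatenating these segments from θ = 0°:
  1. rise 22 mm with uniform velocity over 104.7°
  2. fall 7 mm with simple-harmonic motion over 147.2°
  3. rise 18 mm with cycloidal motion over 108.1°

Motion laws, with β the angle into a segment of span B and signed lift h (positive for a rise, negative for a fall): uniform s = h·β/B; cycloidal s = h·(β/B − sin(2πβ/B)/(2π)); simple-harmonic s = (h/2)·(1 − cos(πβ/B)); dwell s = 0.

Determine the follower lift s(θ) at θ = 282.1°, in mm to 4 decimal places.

seg 1 [0°–104.7°] uniform, h=22: full span → s += 22 → s = 22.0000
seg 2 [104.7°–251.9°] simple-harmonic, h=-7: full span → s += -7 → s = 15.0000
seg 3 [251.9°–360°] cycloidal, h=18: θ=282.1° here. β=30.2, B=108.1. 18·(0.2794 − sin(2π·0.2794)/(2π)) = 2.2125 → s = 17.2125

17.2125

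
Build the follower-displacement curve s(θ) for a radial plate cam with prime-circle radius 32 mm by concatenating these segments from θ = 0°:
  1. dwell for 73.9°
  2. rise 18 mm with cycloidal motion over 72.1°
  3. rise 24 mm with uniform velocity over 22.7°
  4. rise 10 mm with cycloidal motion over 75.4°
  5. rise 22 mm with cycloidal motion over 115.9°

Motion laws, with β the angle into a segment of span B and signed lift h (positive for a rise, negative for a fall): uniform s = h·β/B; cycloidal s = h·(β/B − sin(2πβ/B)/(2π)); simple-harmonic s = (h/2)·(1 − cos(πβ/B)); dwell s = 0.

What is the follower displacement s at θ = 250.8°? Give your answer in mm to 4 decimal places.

seg 1 [0°–73.9°] dwell: s stays 0.0000
seg 2 [73.9°–146°] cycloidal, h=18: full span → s += 18 → s = 18.0000
seg 3 [146°–168.7°] uniform, h=24: full span → s += 24 → s = 42.0000
seg 4 [168.7°–244.1°] cycloidal, h=10: full span → s += 10 → s = 52.0000
seg 5 [244.1°–360°] cycloidal, h=22: θ=250.8° here. β=6.7, B=115.9. 22·(0.0578 − sin(2π·0.0578)/(2π)) = 0.0278 → s = 52.0278

52.0278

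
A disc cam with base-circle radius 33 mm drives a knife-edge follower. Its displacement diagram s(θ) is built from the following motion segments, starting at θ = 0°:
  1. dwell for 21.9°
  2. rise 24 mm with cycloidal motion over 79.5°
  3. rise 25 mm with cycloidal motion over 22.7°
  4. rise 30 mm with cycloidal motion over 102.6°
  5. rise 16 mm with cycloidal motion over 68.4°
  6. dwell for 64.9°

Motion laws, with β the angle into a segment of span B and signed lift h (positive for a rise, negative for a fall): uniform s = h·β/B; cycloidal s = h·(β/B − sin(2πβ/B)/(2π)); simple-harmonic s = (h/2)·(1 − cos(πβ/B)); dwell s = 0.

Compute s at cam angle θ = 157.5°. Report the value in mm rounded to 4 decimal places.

seg 1 [0°–21.9°] dwell: s stays 0.0000
seg 2 [21.9°–101.4°] cycloidal, h=24: full span → s += 24 → s = 24.0000
seg 3 [101.4°–124.1°] cycloidal, h=25: full span → s += 25 → s = 49.0000
seg 4 [124.1°–226.7°] cycloidal, h=30: θ=157.5° here. β=33.4, B=102.6. 30·(0.3255 − sin(2π·0.3255)/(2π)) = 5.5192 → s = 54.5192

54.5192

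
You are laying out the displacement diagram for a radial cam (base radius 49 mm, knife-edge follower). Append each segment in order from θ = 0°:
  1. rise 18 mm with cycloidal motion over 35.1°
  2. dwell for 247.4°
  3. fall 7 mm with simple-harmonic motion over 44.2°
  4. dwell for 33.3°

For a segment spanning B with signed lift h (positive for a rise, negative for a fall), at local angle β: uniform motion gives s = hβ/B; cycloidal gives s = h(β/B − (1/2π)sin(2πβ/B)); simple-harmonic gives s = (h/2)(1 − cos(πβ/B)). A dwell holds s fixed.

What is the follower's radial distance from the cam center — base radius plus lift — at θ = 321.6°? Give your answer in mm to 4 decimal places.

seg 1 [0°–35.1°] cycloidal, h=18: full span → s += 18 → s = 18.0000
seg 2 [35.1°–282.5°] dwell: s stays 18.0000
seg 3 [282.5°–326.7°] simple-harmonic, h=-7: θ=321.6° here. β=39.1, B=44.2. -7/2·(1 − cos(π·0.8846)) = -6.7726 → s = 11.2274
radial distance = base radius + s = 49 + 11.2274 = 60.2274

60.2274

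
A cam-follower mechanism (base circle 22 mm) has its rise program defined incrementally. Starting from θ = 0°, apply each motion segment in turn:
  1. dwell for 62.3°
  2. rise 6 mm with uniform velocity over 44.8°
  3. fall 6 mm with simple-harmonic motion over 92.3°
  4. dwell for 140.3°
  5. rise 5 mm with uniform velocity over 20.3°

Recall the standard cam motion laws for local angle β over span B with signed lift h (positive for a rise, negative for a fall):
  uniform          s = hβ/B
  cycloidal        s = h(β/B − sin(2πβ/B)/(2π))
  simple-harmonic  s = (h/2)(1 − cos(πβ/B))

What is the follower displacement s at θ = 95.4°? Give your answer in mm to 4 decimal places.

seg 1 [0°–62.3°] dwell: s stays 0.0000
seg 2 [62.3°–107.1°] uniform, h=6: θ=95.4° here. β=33.1, B=44.8. 6·33.1/44.8 = 4.4330 → s = 4.4330

4.4330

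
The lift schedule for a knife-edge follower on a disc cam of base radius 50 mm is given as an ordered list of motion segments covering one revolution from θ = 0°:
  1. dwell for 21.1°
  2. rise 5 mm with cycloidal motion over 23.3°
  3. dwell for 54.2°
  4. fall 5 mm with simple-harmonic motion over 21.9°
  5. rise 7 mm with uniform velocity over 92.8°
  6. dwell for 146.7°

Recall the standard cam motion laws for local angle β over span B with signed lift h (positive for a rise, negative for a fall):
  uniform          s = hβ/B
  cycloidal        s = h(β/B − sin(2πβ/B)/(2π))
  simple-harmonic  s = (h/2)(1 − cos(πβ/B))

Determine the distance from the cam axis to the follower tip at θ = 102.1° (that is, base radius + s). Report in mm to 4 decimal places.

seg 1 [0°–21.1°] dwell: s stays 0.0000
seg 2 [21.1°–44.4°] cycloidal, h=5: full span → s += 5 → s = 5.0000
seg 3 [44.4°–98.6°] dwell: s stays 5.0000
seg 4 [98.6°–120.5°] simple-harmonic, h=-5: θ=102.1° here. β=3.5, B=21.9. -5/2·(1 − cos(π·0.1598)) = -0.3085 → s = 4.6915
radial distance = base radius + s = 50 + 4.6915 = 54.6915

54.6915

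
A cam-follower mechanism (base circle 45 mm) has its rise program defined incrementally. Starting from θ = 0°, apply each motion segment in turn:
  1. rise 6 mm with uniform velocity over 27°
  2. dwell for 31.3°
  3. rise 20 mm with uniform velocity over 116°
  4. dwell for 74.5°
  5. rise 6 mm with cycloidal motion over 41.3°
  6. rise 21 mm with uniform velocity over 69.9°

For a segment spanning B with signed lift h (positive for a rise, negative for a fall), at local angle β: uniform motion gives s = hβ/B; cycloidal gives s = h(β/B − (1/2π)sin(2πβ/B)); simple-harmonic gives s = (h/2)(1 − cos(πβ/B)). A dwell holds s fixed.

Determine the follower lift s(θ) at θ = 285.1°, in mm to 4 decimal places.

seg 1 [0°–27°] uniform, h=6: full span → s += 6 → s = 6.0000
seg 2 [27°–58.3°] dwell: s stays 6.0000
seg 3 [58.3°–174.3°] uniform, h=20: full span → s += 20 → s = 26.0000
seg 4 [174.3°–248.8°] dwell: s stays 26.0000
seg 5 [248.8°–290.1°] cycloidal, h=6: θ=285.1° here. β=36.3, B=41.3. 6·(0.8789 − sin(2π·0.8789)/(2π)) = 5.9319 → s = 31.9319

31.9319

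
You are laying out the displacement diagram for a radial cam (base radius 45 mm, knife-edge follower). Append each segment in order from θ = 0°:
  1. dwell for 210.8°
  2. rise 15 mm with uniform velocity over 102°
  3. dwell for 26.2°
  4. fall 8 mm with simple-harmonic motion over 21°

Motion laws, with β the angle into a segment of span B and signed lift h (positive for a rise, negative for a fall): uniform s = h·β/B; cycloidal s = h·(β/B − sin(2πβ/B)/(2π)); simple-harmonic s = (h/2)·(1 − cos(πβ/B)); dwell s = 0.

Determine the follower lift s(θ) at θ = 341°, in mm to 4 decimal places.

seg 1 [0°–210.8°] dwell: s stays 0.0000
seg 2 [210.8°–312.8°] uniform, h=15: full span → s += 15 → s = 15.0000
seg 3 [312.8°–339°] dwell: s stays 15.0000
seg 4 [339°–360°] simple-harmonic, h=-8: θ=341° here. β=2, B=21. -8/2·(1 − cos(π·0.0952)) = -0.1777 → s = 14.8223

14.8223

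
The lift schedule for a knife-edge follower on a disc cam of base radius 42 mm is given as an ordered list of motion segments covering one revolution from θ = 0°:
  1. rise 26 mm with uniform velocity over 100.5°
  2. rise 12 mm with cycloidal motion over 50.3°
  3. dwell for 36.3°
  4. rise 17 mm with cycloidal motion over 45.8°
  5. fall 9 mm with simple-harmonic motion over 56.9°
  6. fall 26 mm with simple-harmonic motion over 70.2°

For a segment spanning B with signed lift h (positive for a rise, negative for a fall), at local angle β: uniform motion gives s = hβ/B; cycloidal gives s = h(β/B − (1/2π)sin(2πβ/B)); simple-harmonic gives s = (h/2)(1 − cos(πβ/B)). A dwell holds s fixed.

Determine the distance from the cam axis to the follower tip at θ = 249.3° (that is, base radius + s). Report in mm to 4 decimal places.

seg 1 [0°–100.5°] uniform, h=26: full span → s += 26 → s = 26.0000
seg 2 [100.5°–150.8°] cycloidal, h=12: full span → s += 12 → s = 38.0000
seg 3 [150.8°–187.1°] dwell: s stays 38.0000
seg 4 [187.1°–232.9°] cycloidal, h=17: full span → s += 17 → s = 55.0000
seg 5 [232.9°–289.8°] simple-harmonic, h=-9: θ=249.3° here. β=16.4, B=56.9. -9/2·(1 − cos(π·0.2882)) = -1.7221 → s = 53.2779
radial distance = base radius + s = 42 + 53.2779 = 95.2779

95.2779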